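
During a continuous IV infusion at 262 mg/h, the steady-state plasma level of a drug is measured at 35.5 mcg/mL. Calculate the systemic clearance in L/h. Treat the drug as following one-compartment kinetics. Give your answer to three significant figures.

7.38 L/h

At steady state, infusion rate = CL × Css, so CL = rate / Css.
CL = 262 / 35.5 = 7.380 L/h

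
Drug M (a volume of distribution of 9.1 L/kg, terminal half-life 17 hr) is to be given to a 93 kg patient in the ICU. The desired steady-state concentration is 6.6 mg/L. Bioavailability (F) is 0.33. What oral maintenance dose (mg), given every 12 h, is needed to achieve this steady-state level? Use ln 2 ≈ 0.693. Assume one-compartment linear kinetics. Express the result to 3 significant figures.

8280 mg

Total Vd = 9.1 × 93 = 846.3 L
CL = ln 2 · Vd / t½ = 0.693 × 846.3 / 17 = 34.50 L/h
D = CL × Css × τ / F = 34.50 × 6.6 × 12 / 0.33 = 8280 mg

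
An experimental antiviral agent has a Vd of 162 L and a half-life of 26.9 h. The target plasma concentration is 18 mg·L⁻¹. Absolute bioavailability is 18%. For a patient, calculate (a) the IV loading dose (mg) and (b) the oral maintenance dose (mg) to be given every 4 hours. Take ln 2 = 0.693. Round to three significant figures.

LD = Vd × C = 162.0 × 18 = 2916 mg
CL = 0.693 × Vd / t½ = 0.693 × 162.0 / 26.9 = 4.173 L/h
D = CL × Css × τ / F = 4.173 × 18 × 4 / 0.18 = 1669 mg

(a) 2920 mg; (b) 1670 mg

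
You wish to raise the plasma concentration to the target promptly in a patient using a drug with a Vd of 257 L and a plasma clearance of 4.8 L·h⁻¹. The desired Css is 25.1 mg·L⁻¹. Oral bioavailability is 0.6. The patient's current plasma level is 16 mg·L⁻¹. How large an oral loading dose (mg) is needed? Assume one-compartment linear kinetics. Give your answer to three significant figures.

3900 mg

The loading dose fills Vd to the target concentration.
Concentration deficit ΔC = 25.1 − 16 = 9.100 mg/L
LD = Vd × ΔC / F = 257.0 × 9.100 / 0.6 = 3898 mg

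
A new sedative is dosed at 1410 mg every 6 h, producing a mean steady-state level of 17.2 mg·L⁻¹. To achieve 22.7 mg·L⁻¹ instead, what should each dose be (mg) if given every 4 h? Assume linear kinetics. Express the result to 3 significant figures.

1240 mg

For first-order elimination, Css ∝ F·D/(CL·τ); F and CL are unchanged, so Css ∝ D/τ.
D₂ = D₁ × (Css,target / Css,current) × (τ₂/τ₁) = 1410 × (22.7/17.2) × (4/6) = 1241 mg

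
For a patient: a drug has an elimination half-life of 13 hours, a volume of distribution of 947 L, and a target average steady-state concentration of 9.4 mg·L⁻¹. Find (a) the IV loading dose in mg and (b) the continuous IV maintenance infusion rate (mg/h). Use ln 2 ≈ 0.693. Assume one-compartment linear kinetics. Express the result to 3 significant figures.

LD = Vd × C = 947.0 × 9.4 = 8902 mg
CL = 0.693 × Vd / t½ = 0.693 × 947.0 / 13 = 50.48 L/h
Infusion rate = CL × Css = 50.48 × 9.4 = 474.5 mg/h

(a) 8900 mg; (b) 475 mg/h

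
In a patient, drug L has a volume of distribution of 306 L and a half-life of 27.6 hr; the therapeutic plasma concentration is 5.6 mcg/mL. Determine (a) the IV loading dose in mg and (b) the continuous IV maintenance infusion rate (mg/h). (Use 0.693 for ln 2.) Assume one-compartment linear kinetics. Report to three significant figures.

(a) 1710 mg; (b) 43.0 mg/h

LD = Vd × C = 306.0 × 5.6 = 1714 mg
CL = 0.693 × Vd / t½ = 0.693 × 306.0 / 27.6 = 7.683 L/h
Infusion rate = CL × Css = 7.683 × 5.6 = 43.02 mg/h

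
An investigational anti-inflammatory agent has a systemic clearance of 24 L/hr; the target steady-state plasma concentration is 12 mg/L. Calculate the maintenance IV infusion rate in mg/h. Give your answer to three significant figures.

At steady state, infusion rate equals elimination rate: rate in = CL × Css.
R₀ = 24.00 × 12 = 288.0 mg/h

288 mg/h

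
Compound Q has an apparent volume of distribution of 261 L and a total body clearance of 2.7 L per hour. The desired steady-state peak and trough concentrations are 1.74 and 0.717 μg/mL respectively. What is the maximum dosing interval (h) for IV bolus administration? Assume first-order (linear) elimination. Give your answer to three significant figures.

k = CL / Vd = 2.700 / 261.0 = 0.01034 h⁻¹
Between IV bolus doses, concentration decays as C = C₀·e^(−kτ), so C_peak/C_trough = e^(kτ).
τ_max = ln(C_peak/C_trough) / k = ln(1.74/0.717) / 0.01034 = 0.8866 / 0.01034 = 85.74 h

85.7 h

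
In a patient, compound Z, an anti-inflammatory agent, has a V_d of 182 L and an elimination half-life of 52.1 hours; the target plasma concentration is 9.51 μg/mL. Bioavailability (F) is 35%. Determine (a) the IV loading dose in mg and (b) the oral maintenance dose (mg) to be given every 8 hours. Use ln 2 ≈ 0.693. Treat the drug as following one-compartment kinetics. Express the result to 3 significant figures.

(a) 1730 mg; (b) 526 mg

LD = Vd × C = 182.0 × 9.51 = 1731 mg
CL = 0.693 × Vd / t½ = 0.693 × 182.0 / 52.1 = 2.421 L/h
D = CL × Css × τ / F = 2.421 × 9.51 × 8 / 0.35 = 526.3 mg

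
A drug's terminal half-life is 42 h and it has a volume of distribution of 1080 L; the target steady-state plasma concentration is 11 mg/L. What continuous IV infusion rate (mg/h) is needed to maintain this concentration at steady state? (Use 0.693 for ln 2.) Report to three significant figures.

CL = 0.693 × Vd / t½ = 0.693 × 1080 / 42 = 17.82 L/h
Infusion rate = CL × Css = 17.82 × 11 = 196.0 mg/h

196 mg/h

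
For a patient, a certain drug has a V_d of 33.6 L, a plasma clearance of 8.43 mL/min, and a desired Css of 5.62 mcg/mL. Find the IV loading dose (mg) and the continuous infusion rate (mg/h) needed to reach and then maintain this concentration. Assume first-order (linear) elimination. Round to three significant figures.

LD = Vd · C_target = 33.60 × 5.62 = 188.8 mg
CL = 8.43 mL/min = 8.43 × 0.06 = 0.5058 L/h
Maintenance infusion rate = CL × Css = 0.5058 × 5.62 = 2.843 mg/h

(a) 189 mg; (b) 2.84 mg/h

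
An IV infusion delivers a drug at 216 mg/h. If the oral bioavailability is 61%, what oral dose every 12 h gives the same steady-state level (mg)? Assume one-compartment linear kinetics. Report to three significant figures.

4250 mg

To maintain the same Css, the systemic dosing rate must be unchanged: F·D/τ = infusion rate.
D = rate × τ / F = 216 × 12 / 0.61 = 4249 mg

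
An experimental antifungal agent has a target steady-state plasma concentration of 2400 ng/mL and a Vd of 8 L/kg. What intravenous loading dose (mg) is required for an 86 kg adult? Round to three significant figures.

Vd = 8 L/kg × 86 kg = 688.0 L
C = 2400 ng/mL = 2.400 mg/L
The loading dose fills Vd to the target concentration.
LD = Vd × C = 688.0 × 2.400 = 1651 mg

1650 mg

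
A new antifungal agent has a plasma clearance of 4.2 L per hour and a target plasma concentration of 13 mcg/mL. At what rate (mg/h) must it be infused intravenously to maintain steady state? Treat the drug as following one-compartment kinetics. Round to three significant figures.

54.6 mg/h

R₀ = 4.200 × 13 = 54.60 mg/h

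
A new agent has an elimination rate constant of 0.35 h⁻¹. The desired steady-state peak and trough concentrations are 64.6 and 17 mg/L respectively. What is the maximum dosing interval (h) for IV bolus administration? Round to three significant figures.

Between IV bolus doses, concentration decays as C = C₀·e^(−kτ), so C_peak/C_trough = e^(kτ).
τ_max = ln(C_peak/C_trough) / k = ln(64.6/17) / 0.3500 = 1.335 / 0.3500 = 3.814 h

3.81 h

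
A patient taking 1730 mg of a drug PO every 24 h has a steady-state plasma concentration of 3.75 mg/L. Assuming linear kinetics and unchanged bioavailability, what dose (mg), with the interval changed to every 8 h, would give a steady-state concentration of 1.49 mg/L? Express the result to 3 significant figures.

229 mg

For first-order elimination, Css ∝ F·D/(CL·τ); F and CL are unchanged, so Css ∝ D/τ.
D₂ = D₁ × (Css,target / Css,current) × (τ₂/τ₁) = 1730 × (1.49/3.75) × (8/24) = 229.1 mg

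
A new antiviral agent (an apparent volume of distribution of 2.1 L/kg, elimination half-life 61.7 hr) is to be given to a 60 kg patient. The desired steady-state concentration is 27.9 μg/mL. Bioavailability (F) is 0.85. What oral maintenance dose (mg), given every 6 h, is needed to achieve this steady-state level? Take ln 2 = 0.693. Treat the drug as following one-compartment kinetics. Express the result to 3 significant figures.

279 mg

Vd = 2.1 L/kg × 60 kg = 126.0 L
CL = 0.693 × Vd / t½ = 0.693 × 126.0 / 61.7 = 1.415 L/h
D = CL × Css × τ / F = 1.415 × 27.9 × 6 / 0.85 = 278.7 mg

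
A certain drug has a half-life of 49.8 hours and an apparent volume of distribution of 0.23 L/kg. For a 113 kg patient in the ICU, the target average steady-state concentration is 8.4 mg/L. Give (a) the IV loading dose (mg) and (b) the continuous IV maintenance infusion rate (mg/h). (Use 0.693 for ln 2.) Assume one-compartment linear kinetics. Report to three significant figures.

Vd(total) = 113 kg × 0.23 L/kg = 25.99 L
LD = Vd × C = 25.99 × 8.4 = 218.3 mg
CL = 0.693 × Vd / t½ = 0.693 × 25.99 / 49.8 = 0.3617 L/h
Infusion rate = CL × Css = 0.3617 × 8.4 = 3.038 mg/h

(a) 218 mg; (b) 3.04 mg/h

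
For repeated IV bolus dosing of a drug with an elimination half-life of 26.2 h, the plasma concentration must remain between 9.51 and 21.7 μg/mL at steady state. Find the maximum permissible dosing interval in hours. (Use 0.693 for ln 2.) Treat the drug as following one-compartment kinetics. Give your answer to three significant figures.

31.2 h

k = 0.693 / t½ = 0.693 / 26.2 = 0.02645 h⁻¹
Between IV bolus doses, concentration decays as C = C₀·e^(−kτ), so C_peak/C_trough = e^(kτ).
τ_max = ln(C_peak/C_trough) / k = ln(21.7/9.51) / 0.02645 = 0.8250 / 0.02645 = 31.19 h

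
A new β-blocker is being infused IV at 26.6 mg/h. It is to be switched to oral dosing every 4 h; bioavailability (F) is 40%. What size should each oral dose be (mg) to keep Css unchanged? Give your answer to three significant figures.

To maintain the same Css, the systemic dosing rate must be unchanged: F·D/τ = infusion rate.
D = rate × τ / F = 26.6 × 4 / 0.4 = 266.0 mg

266 mg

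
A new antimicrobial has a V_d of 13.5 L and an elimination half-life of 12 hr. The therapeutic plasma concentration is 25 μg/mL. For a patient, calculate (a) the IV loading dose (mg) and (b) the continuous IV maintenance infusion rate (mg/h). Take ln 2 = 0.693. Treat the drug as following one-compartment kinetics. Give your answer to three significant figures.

LD = Vd × C = 13.50 × 25 = 337.5 mg
CL = 0.693 × Vd / t½ = 0.693 × 13.50 / 12 = 0.7796 L/h
Infusion rate = CL × Css = 0.7796 × 25 = 19.49 mg/h

(a) 338 mg; (b) 19.5 mg/h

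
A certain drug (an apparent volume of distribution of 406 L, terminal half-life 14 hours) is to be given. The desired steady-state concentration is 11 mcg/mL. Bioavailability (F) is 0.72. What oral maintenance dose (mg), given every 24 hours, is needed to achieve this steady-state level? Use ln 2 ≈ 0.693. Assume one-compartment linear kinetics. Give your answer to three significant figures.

7370 mg

CL = ln 2 · Vd / t½ = 0.693 × 406.0 / 14 = 20.10 L/h
D = CL × Css × τ / F = 20.10 × 11 × 24 / 0.72 = 7370 mg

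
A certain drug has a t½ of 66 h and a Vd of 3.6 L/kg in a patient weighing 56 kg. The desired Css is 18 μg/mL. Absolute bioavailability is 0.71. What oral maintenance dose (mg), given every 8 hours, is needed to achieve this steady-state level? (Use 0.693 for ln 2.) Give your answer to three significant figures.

429 mg

Total Vd = 3.6 × 56 = 201.6 L
CL = ln 2 · Vd / t½ = 0.693 × 201.6 / 66 = 2.117 L/h
D = CL × Css × τ / F = 2.117 × 18 × 8 / 0.71 = 429.4 mg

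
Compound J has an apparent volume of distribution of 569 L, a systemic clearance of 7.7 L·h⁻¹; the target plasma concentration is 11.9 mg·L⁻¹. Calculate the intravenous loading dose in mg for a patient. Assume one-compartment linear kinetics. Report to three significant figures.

6770 mg

Loading dose depends on Vd (not clearance): it fills the distribution volume.
LD = Vd × C = 569.0 × 11.90 = 6771 mg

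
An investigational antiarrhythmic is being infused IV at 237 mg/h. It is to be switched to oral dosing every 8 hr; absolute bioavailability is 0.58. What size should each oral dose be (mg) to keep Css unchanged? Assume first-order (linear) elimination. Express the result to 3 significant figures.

3270 mg

To maintain the same Css, the systemic dosing rate must be unchanged: F·D/τ = infusion rate.
D = rate × τ / F = 237 × 8 / 0.58 = 3269 mg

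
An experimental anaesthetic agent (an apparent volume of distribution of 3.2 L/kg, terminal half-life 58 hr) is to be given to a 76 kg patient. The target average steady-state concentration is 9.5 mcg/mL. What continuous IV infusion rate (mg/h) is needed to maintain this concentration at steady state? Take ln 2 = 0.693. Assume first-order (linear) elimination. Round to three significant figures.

Total Vd = 3.2 × 76 = 243.2 L
CL = 0.693 × Vd / t½ = 0.693 × 243.2 / 58 = 2.906 L/h
Infusion rate = CL × Css = 2.906 × 9.5 = 27.61 mg/h

27.6 mg/h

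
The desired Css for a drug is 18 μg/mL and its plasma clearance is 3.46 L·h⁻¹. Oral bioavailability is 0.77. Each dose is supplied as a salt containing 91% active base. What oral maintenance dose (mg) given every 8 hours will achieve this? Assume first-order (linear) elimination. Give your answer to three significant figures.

At steady state, dose per interval replaces the amount cleared in that interval: F·S·D/τ = CL·Css.
D = CL × Css × τ / F / S = 3.460 × 18 × 8 / 0.77 / 0.91 = 711.1 mg

711 mg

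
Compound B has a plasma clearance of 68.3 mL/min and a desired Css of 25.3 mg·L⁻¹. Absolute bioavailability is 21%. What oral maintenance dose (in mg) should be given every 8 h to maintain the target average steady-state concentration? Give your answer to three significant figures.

CL = 68.3 mL/min = 68.3 × 0.06 = 4.098 L/h
D = CL × Css × τ / F = 4.098 × 25.3 × 8 / 0.21 = 3950 mg

3950 mg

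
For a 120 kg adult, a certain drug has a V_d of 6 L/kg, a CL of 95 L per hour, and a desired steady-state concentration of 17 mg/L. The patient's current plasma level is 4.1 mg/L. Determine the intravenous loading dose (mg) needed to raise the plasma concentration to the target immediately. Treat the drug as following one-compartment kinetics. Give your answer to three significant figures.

Vd = 6 L/kg × 120 kg = 720.0 L
Concentration deficit ΔC = 17 − 4.1 = 12.90 mg/L
LD = Vd × ΔC = 720.0 × 12.90 = 9288 mg

9290 mg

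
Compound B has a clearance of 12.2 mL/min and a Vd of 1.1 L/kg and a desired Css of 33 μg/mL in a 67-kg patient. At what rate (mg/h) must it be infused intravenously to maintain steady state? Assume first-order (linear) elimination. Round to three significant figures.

Convert clearance: 12.2 mL/min × 60 min/h ÷ 1000 mL/L = 0.7320 L/h
At steady state, infusion rate equals elimination rate: rate in = CL × Css.
Infusion rate = CL · Css = 0.7320 L/h × 33 mg/L = 24.16 mg/h

24.2 mg/h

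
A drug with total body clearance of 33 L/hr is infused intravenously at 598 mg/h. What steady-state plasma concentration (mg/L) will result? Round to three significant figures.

18.1 mg/L

Css = rate / CL = 598 / 33.00 = 18.12 mg/L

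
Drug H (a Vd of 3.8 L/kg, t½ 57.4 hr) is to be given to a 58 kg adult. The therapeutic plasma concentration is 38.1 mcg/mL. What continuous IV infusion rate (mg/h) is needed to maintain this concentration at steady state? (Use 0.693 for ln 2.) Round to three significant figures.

101 mg/h

Vd(total) = 58 kg × 3.8 L/kg = 220.4 L
CL = ln 2 · Vd / t½ = 0.693 × 220.4 / 57.4 = 2.661 L/h
Infusion rate = CL × Css = 2.661 × 38.1 = 101.4 mg/h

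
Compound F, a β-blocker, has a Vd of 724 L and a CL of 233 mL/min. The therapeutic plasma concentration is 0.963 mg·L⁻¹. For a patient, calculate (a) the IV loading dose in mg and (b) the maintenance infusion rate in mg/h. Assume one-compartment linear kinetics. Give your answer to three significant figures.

(a) 697 mg; (b) 13.5 mg/h

Loading dose = Vd × C = 724.0 × 0.963 = 697.2 mg
CL = 233 mL/min × 60/1000 = 13.98 L/h
Infusion rate = 13.98 L/h × 0.963 mg/L = 13.46 mg/h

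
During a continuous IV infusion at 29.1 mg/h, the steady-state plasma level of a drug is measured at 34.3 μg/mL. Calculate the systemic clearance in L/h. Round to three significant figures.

0.848 L/h

At steady state, infusion rate = CL × Css, so CL = rate / Css.
CL = 29.1 / 34.3 = 0.8484 L/h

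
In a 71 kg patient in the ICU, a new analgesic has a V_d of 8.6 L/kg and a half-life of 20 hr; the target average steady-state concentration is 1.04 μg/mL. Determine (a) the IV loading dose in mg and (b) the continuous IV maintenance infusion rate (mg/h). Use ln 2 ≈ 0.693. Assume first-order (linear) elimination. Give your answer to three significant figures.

(a) 635 mg; (b) 22.0 mg/h

Vd(total) = 71 kg × 8.6 L/kg = 610.6 L
LD = Vd × C = 610.6 × 1.04 = 635.0 mg
CL = 0.693 × Vd / t½ = 0.693 × 610.6 / 20 = 21.16 L/h
Infusion rate = CL × Css = 21.16 × 1.04 = 22.01 mg/h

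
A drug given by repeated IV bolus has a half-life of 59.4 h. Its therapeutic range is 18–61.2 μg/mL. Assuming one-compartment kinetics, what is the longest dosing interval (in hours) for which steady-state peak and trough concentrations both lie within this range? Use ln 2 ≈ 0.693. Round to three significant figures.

k = 0.693 / t½ = 0.693 / 59.4 = 0.01167 h⁻¹
Between IV bolus doses, concentration decays as C = C₀·e^(−kτ), so C_peak/C_trough = e^(kτ).
τ_max = ln(C_peak/C_trough) / k = ln(61.2/18) / 0.01167 = 1.224 / 0.01167 = 104.9 h

105 h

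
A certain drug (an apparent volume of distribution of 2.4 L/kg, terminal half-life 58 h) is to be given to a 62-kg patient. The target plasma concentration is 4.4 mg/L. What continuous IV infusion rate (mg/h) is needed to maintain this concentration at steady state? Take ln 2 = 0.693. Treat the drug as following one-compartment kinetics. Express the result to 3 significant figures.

7.82 mg/h

Total Vd = 2.4 × 62 = 148.8 L
CL = 0.693 × Vd / t½ = 0.693 × 148.8 / 58 = 1.778 L/h
Infusion rate = CL × Css = 1.778 × 4.4 = 7.823 mg/h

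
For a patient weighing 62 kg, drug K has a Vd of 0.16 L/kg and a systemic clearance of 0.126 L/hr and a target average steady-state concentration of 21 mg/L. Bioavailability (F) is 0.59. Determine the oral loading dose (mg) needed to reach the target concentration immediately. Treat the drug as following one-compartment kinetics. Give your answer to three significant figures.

Vd = 0.16 L/kg × 62 kg = 9.920 L
LD is governed by Vd — clearance does not enter the loading-dose calculation.
LD = Vd × C / F = 9.920 × 21.00 / 0.59 = 353.1 mg

353 mg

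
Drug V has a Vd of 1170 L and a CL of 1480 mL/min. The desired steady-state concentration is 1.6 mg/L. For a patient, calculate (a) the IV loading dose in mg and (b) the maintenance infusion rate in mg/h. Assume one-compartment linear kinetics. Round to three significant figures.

(a) 1870 mg; (b) 142 mg/h

Loading: fill Vd to C_target → 1170 L × 1.6 mg/L = 1872 mg
Convert clearance: 1480 mL/min × 60 min/h ÷ 1000 mL/L = 88.80 L/h
Maintenance: replace elimination → rate = CL × Css = 88.80 × 1.6 = 142.1 mg/h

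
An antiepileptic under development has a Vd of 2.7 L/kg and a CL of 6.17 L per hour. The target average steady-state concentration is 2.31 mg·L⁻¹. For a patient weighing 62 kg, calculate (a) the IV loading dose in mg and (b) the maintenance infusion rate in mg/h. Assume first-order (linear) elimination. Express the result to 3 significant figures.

(a) 387 mg; (b) 14.3 mg/h

Total Vd = 2.7 × 62 = 167.4 L
Loading: fill Vd to C_target → 167.4 L × 2.31 mg/L = 386.7 mg
Maintenance infusion rate = CL × Css = 6.170 × 2.31 = 14.25 mg/h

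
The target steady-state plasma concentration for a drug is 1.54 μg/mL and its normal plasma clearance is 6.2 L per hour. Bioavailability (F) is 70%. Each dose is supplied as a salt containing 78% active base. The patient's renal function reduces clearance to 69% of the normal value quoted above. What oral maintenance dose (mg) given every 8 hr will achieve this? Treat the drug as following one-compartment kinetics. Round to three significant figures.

Patient clearance = 0.69 × 6.200 = 4.278 L/h
D = CL × Css × τ / F / S = 4.278 × 1.54 × 8 / 0.7 / 0.78 = 96.53 mg

96.5 mg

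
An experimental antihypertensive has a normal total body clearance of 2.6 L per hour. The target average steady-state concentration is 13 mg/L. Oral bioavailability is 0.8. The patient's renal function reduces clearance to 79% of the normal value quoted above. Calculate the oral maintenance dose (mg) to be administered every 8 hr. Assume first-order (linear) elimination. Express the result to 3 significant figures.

Patient clearance = 0.79 × 2.600 = 2.054 L/h
At steady state, dose per interval replaces the amount cleared in that interval: F·D/τ = CL·Css.
D = CL × Css × τ / F = 2.054 × 13 × 8 / 0.8 = 267.0 mg

267 mg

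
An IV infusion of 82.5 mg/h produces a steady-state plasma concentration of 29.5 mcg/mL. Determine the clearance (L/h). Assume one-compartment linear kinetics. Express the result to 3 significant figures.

At steady state, infusion rate = CL × Css, so CL = rate / Css.
CL = 82.5 / 29.5 = 2.797 L/h

2.80 L/h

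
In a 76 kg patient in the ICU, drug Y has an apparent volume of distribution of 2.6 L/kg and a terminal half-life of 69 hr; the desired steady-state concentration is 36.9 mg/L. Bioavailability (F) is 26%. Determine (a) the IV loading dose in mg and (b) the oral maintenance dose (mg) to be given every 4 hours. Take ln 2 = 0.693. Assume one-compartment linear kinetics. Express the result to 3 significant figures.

Total Vd = 2.6 × 76 = 197.6 L
LD = Vd × C = 197.6 × 36.9 = 7291 mg
CL = 0.693 × Vd / t½ = 0.693 × 197.6 / 69 = 1.985 L/h
D = CL × Css × τ / F = 1.985 × 36.9 × 4 / 0.26 = 1127 mg

(a) 7290 mg; (b) 1130 mg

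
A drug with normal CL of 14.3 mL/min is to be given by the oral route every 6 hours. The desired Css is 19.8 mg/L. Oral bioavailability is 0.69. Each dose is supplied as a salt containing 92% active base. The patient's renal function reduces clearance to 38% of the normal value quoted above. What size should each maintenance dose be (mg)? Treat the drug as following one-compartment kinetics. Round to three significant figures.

CL = 14.3 mL/min = 14.3 × 0.06 = 0.8580 L/h
Patient clearance = 0.38 × 0.8580 = 0.3260 L/h
D = CL × Css × τ / F / S = 0.3260 × 19.8 × 6 / 0.69 / 0.92 = 61.01 mg

61.0 mg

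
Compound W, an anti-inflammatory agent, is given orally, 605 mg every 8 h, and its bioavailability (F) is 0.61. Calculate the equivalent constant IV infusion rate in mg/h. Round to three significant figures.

Equivalent systemic input: infusion rate = F·D/τ.
Rate = 0.61 × 605 / 8 = 46.13 mg/h

46.1 mg/h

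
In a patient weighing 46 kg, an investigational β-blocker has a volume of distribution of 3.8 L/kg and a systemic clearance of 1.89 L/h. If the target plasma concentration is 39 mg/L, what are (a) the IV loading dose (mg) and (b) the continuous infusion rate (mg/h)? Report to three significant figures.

Vd(total) = 46 kg × 3.8 L/kg = 174.8 L
Loading dose = Vd × C = 174.8 × 39 = 6817 mg
Infusion rate = 1.890 L/h × 39 mg/L = 73.71 mg/h

(a) 6820 mg; (b) 73.7 mg/h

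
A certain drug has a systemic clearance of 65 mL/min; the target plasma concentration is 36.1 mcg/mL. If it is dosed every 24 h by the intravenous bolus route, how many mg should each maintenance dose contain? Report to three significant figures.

Convert clearance: 65 mL/min × 60 min/h ÷ 1000 mL/L = 3.900 L/h
D = CL × Css × τ = 3.900 × 36.1 × 24 = 3379 mg

3380 mg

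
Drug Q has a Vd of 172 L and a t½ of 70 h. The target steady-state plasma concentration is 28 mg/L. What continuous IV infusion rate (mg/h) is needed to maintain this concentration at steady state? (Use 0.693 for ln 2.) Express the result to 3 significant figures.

k = 0.693/70 = 0.009900 h⁻¹, so CL = k·Vd = 0.009900 × 172.0 = 1.703 L/h
Infusion rate = CL × Css = 1.703 × 28 = 47.68 mg/h

47.7 mg/h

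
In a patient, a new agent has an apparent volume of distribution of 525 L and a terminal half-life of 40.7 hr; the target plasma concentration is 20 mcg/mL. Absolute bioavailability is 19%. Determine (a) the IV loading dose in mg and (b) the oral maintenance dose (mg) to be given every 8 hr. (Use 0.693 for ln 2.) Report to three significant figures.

(a) 10500 mg; (b) 7530 mg

LD = Vd × C = 525.0 × 20 = 10500 mg
CL = 0.693 × Vd / t½ = 0.693 × 525.0 / 40.7 = 8.939 L/h
D = CL × Css × τ / F = 8.939 × 20 × 8 / 0.19 = 7528 mg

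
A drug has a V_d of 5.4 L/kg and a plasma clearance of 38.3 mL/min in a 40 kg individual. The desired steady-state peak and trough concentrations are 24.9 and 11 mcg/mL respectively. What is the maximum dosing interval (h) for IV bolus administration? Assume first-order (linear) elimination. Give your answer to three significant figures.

Vd = 5.4 L/kg × 40 kg = 216.0 L
Convert clearance: 38.3 mL/min × 60 min/h ÷ 1000 mL/L = 2.298 L/h
k = CL / Vd = 2.298 / 216.0 = 0.01064 h⁻¹
Between IV bolus doses, concentration decays as C = C₀·e^(−kτ), so C_peak/C_trough = e^(kτ).
τ_max = ln(C_peak/C_trough) / k = ln(24.9/11) / 0.01064 = 0.8170 / 0.01064 = 76.79 h

76.8 h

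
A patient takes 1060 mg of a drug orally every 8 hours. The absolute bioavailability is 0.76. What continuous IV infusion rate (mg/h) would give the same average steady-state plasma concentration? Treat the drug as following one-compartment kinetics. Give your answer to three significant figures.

Equivalent systemic input: infusion rate = F·D/τ.
Rate = 0.76 × 1060 / 8 = 100.7 mg/h

101 mg/h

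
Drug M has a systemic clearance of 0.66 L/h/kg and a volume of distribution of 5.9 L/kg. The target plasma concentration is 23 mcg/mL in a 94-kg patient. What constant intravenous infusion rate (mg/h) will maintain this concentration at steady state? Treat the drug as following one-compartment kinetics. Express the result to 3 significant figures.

CL = 0.66 L/h/kg × 94 kg = 62.04 L/h
R₀ = 62.04 × 23 = 1427 mg/h

1430 mg/h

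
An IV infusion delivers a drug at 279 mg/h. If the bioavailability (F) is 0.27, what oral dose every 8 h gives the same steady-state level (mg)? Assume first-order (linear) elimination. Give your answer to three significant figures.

To maintain the same Css, the systemic dosing rate must be unchanged: F·D/τ = infusion rate.
D = rate × τ / F = 279 × 8 / 0.27 = 8267 mg

8270 mg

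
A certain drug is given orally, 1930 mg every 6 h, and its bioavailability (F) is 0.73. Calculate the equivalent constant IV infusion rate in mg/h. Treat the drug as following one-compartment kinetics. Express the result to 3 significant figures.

Equivalent systemic input: infusion rate = F·D/τ.
Rate = 0.73 × 1930 / 6 = 234.8 mg/h

235 mg/h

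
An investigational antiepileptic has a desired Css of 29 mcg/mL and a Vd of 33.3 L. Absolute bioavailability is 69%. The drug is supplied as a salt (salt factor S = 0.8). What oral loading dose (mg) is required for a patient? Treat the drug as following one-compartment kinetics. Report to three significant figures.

The loading dose fills Vd to the target concentration.
LD = Vd × C / F / S = 33.30 × 29.00 / 0.69 / 0.8 = 1749 mg

1750 mg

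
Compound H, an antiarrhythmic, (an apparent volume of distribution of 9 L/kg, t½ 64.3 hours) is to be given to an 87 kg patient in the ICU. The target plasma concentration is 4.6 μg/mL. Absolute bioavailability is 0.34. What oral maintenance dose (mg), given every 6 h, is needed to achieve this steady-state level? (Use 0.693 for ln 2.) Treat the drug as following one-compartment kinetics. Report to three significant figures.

Vd = 9 L/kg × 87 kg = 783.0 L
k = 0.693/64.3 = 0.01078 h⁻¹, so CL = k·Vd = 0.01078 × 783.0 = 8.441 L/h
D = CL × Css × τ / F = 8.441 × 4.6 × 6 / 0.34 = 685.2 mg

685 mg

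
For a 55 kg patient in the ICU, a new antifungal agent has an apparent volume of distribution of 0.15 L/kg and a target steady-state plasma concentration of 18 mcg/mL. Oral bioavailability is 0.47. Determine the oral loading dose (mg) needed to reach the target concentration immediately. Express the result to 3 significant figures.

316 mg

Vd(total) = 55 kg × 0.15 L/kg = 8.250 L
The loading dose fills Vd to the target concentration.
LD = Vd × C / F = 8.250 × 18.00 / 0.47 = 316.0 mg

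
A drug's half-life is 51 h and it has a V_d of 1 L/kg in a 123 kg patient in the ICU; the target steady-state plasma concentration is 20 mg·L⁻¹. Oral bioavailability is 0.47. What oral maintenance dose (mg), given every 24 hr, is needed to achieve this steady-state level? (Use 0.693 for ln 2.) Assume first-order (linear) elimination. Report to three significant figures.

1710 mg

Total Vd = 1 × 123 = 123.0 L
CL = 0.693 × Vd / t½ = 0.693 × 123.0 / 51 = 1.671 L/h
D = CL × Css × τ / F = 1.671 × 20 × 24 / 0.47 = 1707 mg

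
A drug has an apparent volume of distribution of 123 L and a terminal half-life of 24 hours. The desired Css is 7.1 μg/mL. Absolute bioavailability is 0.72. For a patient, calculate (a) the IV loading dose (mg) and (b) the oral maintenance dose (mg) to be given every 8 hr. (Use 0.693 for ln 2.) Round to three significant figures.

(a) 873 mg; (b) 280 mg

LD = Vd × C = 123.0 × 7.1 = 873.3 mg
CL = 0.693 × Vd / t½ = 0.693 × 123.0 / 24 = 3.552 L/h
D = CL × Css × τ / F = 3.552 × 7.1 × 8 / 0.72 = 280.2 mg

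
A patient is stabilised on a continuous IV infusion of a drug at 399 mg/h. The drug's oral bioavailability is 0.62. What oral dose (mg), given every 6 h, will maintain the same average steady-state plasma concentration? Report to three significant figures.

To maintain the same Css, the systemic dosing rate must be unchanged: F·D/τ = infusion rate.
D = rate × τ / F = 399 × 6 / 0.62 = 3861 mg

3860 mg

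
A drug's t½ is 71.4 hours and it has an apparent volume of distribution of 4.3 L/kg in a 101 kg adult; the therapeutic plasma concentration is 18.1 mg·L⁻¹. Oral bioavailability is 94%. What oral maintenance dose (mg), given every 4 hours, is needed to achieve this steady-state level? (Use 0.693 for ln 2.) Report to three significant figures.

325 mg

Vd = 4.3 L/kg × 101 kg = 434.3 L
k = 0.693/71.4 = 0.009706 h⁻¹, so CL = k·Vd = 0.009706 × 434.3 = 4.215 L/h
D = CL × Css × τ / F = 4.215 × 18.1 × 4 / 0.94 = 324.6 mg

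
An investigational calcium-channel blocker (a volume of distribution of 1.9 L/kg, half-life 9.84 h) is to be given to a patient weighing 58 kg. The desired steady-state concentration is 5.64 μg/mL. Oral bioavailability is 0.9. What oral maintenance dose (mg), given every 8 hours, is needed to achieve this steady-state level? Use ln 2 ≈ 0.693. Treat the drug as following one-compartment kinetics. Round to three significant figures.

Total Vd = 1.9 × 58 = 110.2 L
CL = 0.693 × Vd / t½ = 0.693 × 110.2 / 9.84 = 7.761 L/h
D = CL × Css × τ / F = 7.761 × 5.64 × 8 / 0.9 = 389.1 mg

389 mg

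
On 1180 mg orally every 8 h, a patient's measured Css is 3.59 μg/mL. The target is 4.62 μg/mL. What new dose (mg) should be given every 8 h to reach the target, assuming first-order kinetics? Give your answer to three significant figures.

With linear kinetics, Css is proportional to dose rate (D/τ) at fixed clearance.
D₂ = D₁ × (Css,target / Css,current) = 1180 × 4.62/3.59 = 1519 mg

1520 mg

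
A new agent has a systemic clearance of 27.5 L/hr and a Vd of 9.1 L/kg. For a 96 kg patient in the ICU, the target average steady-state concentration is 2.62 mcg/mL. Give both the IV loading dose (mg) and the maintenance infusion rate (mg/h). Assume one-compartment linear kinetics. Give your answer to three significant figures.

Total Vd = 9.1 × 96 = 873.6 L
Loading: fill Vd to C_target → 873.6 L × 2.62 mg/L = 2289 mg
Maintenance infusion rate = CL × Css = 27.50 × 2.62 = 72.05 mg/h

(a) 2290 mg; (b) 72.1 mg/h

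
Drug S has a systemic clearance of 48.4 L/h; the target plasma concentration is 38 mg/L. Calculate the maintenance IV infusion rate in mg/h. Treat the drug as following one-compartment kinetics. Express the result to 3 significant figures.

1840 mg/h

At steady state, infusion rate equals elimination rate: rate in = CL × Css.
Rate = CL × Css = 48.40 × 38 = 1839 mg/h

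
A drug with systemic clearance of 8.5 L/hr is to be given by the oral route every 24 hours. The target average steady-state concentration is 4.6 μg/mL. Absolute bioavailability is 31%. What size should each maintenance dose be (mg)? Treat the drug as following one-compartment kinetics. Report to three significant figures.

3030 mg

At steady state, dose per interval replaces the amount cleared in that interval: F·D/τ = CL·Css.
D = CL × Css × τ / F = 8.500 × 4.6 × 24 / 0.31 = 3027 mg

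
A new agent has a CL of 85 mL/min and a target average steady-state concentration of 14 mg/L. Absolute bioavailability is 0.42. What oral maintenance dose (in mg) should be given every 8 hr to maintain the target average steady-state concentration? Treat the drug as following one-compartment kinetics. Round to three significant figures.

CL = 85 mL/min = 85 × 0.06 = 5.100 L/h
At steady state, dose per interval replaces the amount cleared in that interval: F·D/τ = CL·Css.
D = CL × Css × τ / F = 5.100 × 14 × 8 / 0.42 = 1360 mg

1360 mg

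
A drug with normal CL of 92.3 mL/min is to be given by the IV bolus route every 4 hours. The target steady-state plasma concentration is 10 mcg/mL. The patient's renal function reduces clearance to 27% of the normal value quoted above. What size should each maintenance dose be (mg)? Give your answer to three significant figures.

59.8 mg

CL = 92.3 mL/min × 60/1000 = 5.538 L/h
Patient clearance = 0.27 × 5.538 = 1.495 L/h
D = CL × Css × τ = 1.495 × 10 × 4 = 59.80 mg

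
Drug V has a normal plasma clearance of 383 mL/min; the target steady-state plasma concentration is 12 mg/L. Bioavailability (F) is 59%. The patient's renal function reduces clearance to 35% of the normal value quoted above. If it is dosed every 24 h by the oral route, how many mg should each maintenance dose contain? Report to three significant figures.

3930 mg

Convert clearance: 383 mL/min × 60 min/h ÷ 1000 mL/L = 22.98 L/h
Patient clearance = 0.35 × 22.98 = 8.043 L/h
D = CL × Css × τ / F = 8.043 × 12 × 24 / 0.59 = 3926 mg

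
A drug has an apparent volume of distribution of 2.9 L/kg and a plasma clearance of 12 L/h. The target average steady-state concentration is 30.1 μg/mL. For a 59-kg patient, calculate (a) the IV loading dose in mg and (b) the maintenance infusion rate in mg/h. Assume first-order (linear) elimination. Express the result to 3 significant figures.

(a) 5150 mg; (b) 361 mg/h

Vd = 2.9 L/kg × 59 kg = 171.1 L
LD = Vd · C_target = 171.1 × 30.1 = 5150 mg
Maintenance infusion rate = CL × Css = 12.00 × 30.1 = 361.2 mg/h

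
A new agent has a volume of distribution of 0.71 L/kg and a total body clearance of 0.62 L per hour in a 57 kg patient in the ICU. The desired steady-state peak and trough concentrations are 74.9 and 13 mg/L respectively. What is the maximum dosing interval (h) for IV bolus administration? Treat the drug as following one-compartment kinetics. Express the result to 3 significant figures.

Total Vd = 0.71 × 57 = 40.47 L
k = CL / Vd = 0.6200 / 40.47 = 0.01532 h⁻¹
Between IV bolus doses, concentration decays as C = C₀·e^(−kτ), so C_peak/C_trough = e^(kτ).
τ_max = ln(C_peak/C_trough) / k = ln(74.9/13) / 0.01532 = 1.751 / 0.01532 = 114.3 h

114 h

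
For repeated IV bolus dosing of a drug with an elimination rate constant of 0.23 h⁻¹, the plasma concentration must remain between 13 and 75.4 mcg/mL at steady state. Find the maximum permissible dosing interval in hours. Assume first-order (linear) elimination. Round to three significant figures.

7.64 h

Between IV bolus doses, concentration decays as C = C₀·e^(−kτ), so C_peak/C_trough = e^(kτ).
τ_max = ln(C_peak/C_trough) / k = ln(75.4/13) / 0.2300 = 1.758 / 0.2300 = 7.643 h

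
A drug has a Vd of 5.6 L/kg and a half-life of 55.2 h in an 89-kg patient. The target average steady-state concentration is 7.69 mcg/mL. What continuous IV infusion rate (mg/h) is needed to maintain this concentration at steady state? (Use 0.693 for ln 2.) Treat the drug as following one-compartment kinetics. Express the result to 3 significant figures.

Vd(total) = 89 kg × 5.6 L/kg = 498.4 L
k = 0.693/55.2 = 0.01255 h⁻¹, so CL = k·Vd = 0.01255 × 498.4 = 6.255 L/h
Infusion rate = CL × Css = 6.255 × 7.69 = 48.10 mg/h

48.1 mg/h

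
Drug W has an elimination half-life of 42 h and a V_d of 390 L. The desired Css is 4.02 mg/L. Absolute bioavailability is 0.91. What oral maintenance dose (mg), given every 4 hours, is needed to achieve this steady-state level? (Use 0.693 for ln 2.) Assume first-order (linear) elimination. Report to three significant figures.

114 mg

k = 0.693/42 = 0.01650 h⁻¹, so CL = k·Vd = 0.01650 × 390.0 = 6.435 L/h
D = CL × Css × τ / F = 6.435 × 4.02 × 4 / 0.91 = 113.7 mg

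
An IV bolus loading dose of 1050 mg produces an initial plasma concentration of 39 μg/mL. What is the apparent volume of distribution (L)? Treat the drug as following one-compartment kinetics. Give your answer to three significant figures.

26.9 L

Immediately after an IV bolus, C₀ = Dose / Vd, so Vd = Dose / C₀.
Vd = 1050 / 39 = 26.92 L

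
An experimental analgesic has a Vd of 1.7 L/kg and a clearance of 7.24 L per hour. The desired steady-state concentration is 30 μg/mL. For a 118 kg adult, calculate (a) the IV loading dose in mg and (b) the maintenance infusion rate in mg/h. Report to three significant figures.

(a) 6020 mg; (b) 217 mg/h

Vd = 1.7 L/kg × 118 kg = 200.6 L
Loading: fill Vd to C_target → 200.6 L × 30 mg/L = 6018 mg
Maintenance infusion rate = CL × Css = 7.240 × 30 = 217.2 mg/h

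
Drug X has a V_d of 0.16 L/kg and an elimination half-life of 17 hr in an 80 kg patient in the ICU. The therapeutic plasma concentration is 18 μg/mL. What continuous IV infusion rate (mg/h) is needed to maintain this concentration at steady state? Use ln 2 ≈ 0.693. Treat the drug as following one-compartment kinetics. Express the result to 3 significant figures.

9.39 mg/h

Total Vd = 0.16 × 80 = 12.80 L
CL = 0.693 × Vd / t½ = 0.693 × 12.80 / 17 = 0.5218 L/h
Infusion rate = CL × Css = 0.5218 × 18 = 9.392 mg/h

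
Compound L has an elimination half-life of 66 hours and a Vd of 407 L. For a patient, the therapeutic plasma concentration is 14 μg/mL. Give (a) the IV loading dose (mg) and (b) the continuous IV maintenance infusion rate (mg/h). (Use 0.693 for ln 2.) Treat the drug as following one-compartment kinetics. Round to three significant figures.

(a) 5700 mg; (b) 59.8 mg/h

LD = Vd × C = 407.0 × 14 = 5698 mg
CL = 0.693 × Vd / t½ = 0.693 × 407.0 / 66 = 4.274 L/h
Infusion rate = CL × Css = 4.274 × 14 = 59.84 mg/h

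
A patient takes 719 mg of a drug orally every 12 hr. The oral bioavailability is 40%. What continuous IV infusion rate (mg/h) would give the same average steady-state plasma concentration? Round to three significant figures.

24.0 mg/h

Equivalent systemic input: infusion rate = F·D/τ.
Rate = 0.4 × 719 / 12 = 23.97 mg/h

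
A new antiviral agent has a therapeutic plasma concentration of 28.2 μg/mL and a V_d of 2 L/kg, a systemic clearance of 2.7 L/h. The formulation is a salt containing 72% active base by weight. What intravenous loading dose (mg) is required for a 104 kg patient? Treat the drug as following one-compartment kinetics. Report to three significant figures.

Vd(total) = 104 kg × 2 L/kg = 208.0 L
LD = Vd × C / S = 208.0 × 28.20 / 0.72 = 8147 mg

8150 mg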